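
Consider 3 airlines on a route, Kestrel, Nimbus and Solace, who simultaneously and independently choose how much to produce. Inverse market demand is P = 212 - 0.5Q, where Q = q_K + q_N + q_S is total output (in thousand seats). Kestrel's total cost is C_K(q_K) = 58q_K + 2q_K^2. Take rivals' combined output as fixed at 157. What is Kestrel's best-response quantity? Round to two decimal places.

15.10

With rivals' combined output fixed at 157, Kestrel's profit is π_K = (212 - (1/2)·157 - (1/2)q_K)q_K - (58q_K + 2q_K²) = (267/2 - (1/2)q_K)q_K - (58q_K + 2q_K²).
∂π_K/∂q_K = 151/2 - 5q_K = 0, so q_K = 151/10.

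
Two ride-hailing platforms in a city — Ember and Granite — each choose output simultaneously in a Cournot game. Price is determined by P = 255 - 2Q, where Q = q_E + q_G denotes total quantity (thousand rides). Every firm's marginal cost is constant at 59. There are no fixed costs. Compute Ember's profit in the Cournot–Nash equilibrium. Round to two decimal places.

2134.22

A representative firm's profit is π_i = q_i(255 - 2Q) - 59q_i.
Setting ∂π_i/∂q_i = 0 with rivals' quantities fixed: 196 - 4q_i - 2q_j = 0.
With identical firms every q_j equals q_i, so q_j = q_i and 196 = 6q_i, giving q_i = 98/3.
Price P = 255 - 2·(196/3) = 373/3.
Ember's profit: (373/3 - 59)·(98/3) = 2134.2222.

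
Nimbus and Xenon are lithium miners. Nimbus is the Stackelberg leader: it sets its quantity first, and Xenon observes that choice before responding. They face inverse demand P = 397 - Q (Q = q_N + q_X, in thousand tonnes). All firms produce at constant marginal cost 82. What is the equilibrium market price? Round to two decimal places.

160.75

Solve by backward induction. Given q_N, the follower Xenon maximises π_X = (397 - q_N - q_X)q_X - 82q_X.
Follower FOC: 315 - q_N - 2q_X = 0, so q_X(q_N) = (315 - q_N)/2.
Nimbus substitutes q_X(q_N) into its own profit: π_N = q_N(397 - q_N - (315 - q_N)/2) - 82q_N = (479/2 - (1/2)q_N)q_N - 82q_N.
Leader FOC: 315/2 - q_N = 0, so q_N = 315/2.
Then q_X = (315 - 315/2)/2 = 315/4.
Total output Q = 945/4, so price P = 397 - 945/4 = 643/4.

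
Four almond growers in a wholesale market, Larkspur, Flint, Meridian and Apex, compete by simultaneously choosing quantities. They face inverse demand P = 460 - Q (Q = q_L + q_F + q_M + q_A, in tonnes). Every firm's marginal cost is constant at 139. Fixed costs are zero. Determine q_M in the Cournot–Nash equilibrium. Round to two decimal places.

64.20

Each firm earns π_i = (460 - Q)q_i - 139q_i.
Setting ∂π_i/∂q_i = 0 with rivals' quantities fixed: 321 - 2q_i - Σ_{j≠i} q_j = 0.
With identical firms every q_j equals q_i, so Σ_{j≠i} q_j = 3q_i and 321 = 5q_i, giving q_i = 321/5.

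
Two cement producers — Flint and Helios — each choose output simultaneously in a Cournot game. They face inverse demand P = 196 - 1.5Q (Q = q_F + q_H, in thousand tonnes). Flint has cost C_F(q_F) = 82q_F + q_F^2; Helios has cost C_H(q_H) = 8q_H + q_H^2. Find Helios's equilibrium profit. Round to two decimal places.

Flint's profit: π_F = (196 - 1.5Q)q_F - (82q_F + q_F²). Setting ∂π_F/∂q_F = 0: 114 - 5q_F - (3/2)(q_H) = 0.
Helios's profit: π_H = (196 - 1.5Q)q_H - (8q_H + q_H²). Setting ∂π_H/∂q_H = 0: 188 - 5q_H - (3/2)(q_F) = 0.
Rearranging gives the reaction functions q_F = (114 - (3/2)q_H)/5 and q_H = (188 - (3/2)q_F)/5.
Substituting one into the other gives q_F = 1152/91 and q_H = 33.8022.
Price P = 196 - (3/2)·(604/13) = 1642/13.
Helios's profit: (1642/13)·33.8022 - 8·33.8022 - 33.8022² = 2856.4714.

2856.47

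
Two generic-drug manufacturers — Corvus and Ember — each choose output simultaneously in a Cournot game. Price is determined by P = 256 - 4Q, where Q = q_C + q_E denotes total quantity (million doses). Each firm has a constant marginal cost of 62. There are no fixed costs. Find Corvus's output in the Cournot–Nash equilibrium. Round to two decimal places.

Each firm earns π_i = (256 - 4Q)q_i - 62q_i.
Setting ∂π_i/∂q_i = 0 with rivals' quantities fixed: 194 - 8q_i - 4q_j = 0.
With identical firms every q_j equals q_i, so q_j = q_i and 194 = 12q_i, giving q_i = 97/6.

16.17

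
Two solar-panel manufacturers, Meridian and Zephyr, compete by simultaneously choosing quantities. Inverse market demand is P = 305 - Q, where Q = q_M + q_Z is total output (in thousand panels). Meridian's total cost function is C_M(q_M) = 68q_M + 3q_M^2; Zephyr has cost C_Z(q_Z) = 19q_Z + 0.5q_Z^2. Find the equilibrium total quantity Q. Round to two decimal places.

Meridian's profit: π_M = (305 - Q)q_M - (68q_M + 3q_M²). Setting ∂π_M/∂q_M = 0: 237 - 8q_M - (q_Z) = 0.
Zephyr's profit: π_Z = (305 - Q)q_Z - (19q_Z + (1/2)q_Z²). Setting ∂π_Z/∂q_Z = 0: 286 - 3q_Z - (q_M) = 0.
So q_M = (237 - q_Z)/8 and q_Z = (286 - q_M)/3.
Substituting one into the other gives q_M = 425/23 and q_Z = 89.1739.
Total output Q = 425/23 + 89.1739 = 107.6522.

107.65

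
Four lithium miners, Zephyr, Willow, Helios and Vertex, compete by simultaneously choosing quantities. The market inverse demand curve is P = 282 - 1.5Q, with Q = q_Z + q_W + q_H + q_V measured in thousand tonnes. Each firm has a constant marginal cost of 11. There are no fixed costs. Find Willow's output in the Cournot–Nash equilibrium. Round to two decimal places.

36.13

Each firm earns π_i = (282 - 1.5Q)q_i - 11q_i.
Setting ∂π_i/∂q_i = 0 with rivals' quantities fixed: 271 - 3q_i - (3/2)·Σ_{j≠i} q_j = 0.
By symmetry each firm produces the same amount; substituting Σ_{j≠i} q_j = 3q_i yields q_i = 271/(15/2) = 542/15.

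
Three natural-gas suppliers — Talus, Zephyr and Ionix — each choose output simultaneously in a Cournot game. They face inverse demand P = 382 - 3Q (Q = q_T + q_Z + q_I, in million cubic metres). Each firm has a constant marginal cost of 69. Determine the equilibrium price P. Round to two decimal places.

A representative firm's profit is π_i = q_i(382 - 3Q) - 69q_i.
Setting ∂π_i/∂q_i = 0 with rivals' quantities fixed: 313 - 6q_i - 3·Σ_{j≠i} q_j = 0.
With identical firms every q_j equals q_i, so Σ_{j≠i} q_j = 2q_i and 313 = 12q_i, giving q_i = 313/12.
Total output Q = 313/4, so price P = 382 - 3·(313/4) = 589/4.

147.25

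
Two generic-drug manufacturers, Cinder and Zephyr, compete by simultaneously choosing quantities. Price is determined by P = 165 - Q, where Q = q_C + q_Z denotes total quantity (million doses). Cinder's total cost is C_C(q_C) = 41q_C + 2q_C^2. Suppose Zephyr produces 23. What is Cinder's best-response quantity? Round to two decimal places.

With the rival's output fixed at 23, Cinder's profit is π_C = (165 - 23 - q_C)q_C - (41q_C + 2q_C²) = (142 - q_C)q_C - (41q_C + 2q_C²).
∂π_C/∂q_C = 101 - 6q_C = 0, so q_C = 101/6.

16.83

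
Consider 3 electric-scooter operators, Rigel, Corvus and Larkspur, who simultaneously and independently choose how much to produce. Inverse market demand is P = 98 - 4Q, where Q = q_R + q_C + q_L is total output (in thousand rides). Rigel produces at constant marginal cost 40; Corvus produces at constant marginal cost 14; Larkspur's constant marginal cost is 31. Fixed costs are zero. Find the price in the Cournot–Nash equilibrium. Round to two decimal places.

Rigel's profit: π_R = (98 - 4Q)q_R - (40q_R). Setting ∂π_R/∂q_R = 0: 58 - 8q_R - 4(q_C + q_L) = 0.
Corvus's first-order condition: 84 - 8q_C - 4(q_R + q_L) = 0.
Larkspur's profit: π_L = (98 - 4Q)q_L - (31q_L). Setting ∂π_L/∂q_L = 0: 67 - 8q_L - 4(q_R + q_C) = 0.
Adding the 3 first-order conditions: 209 − 16Q = 0, so Q = 209/16.
Back-substituting: q_R = (58 − 209/4)/4 = 23/16, q_C = (84 − 209/4)/4 = 127/16, q_L = (67 − 209/4)/4 = 59/16.
Total output Q = 209/16, so price P = 98 - 4·(209/16) = 183/4.

45.75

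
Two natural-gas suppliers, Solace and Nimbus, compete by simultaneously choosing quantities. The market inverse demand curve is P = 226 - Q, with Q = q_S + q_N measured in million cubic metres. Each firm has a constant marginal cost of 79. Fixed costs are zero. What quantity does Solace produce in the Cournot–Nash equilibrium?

49

A representative firm's profit is π_i = q_i(226 - Q) - 79q_i.
Setting ∂π_i/∂q_i = 0 with rivals' quantities fixed: 147 - 2q_i - q_j = 0.
By symmetry each firm produces the same amount; substituting q_j = q_i yields q_i = 147/3 = 49.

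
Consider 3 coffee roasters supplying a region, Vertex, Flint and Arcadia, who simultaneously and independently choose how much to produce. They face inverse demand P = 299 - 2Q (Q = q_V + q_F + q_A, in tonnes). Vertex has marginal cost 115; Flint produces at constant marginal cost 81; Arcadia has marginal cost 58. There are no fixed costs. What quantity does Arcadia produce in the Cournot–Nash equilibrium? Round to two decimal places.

Vertex's profit: π_V = (299 - 2Q)q_V - (115q_V). Setting ∂π_V/∂q_V = 0: 184 - 4q_V - 2(q_F + q_A) = 0.
Flint's profit: π_F = (299 - 2Q)q_F - (81q_F). Setting ∂π_F/∂q_F = 0: 218 - 4q_F - 2(q_V + q_A) = 0.
Arcadia's profit: π_A = (299 - 2Q)q_A - (58q_A). Setting ∂π_A/∂q_A = 0: 241 - 4q_A - 2(q_V + q_F) = 0.
Summing all 3 equations gives 643 − 8Q = 0, hence Q = 643/8.
Back-substituting: q_V = (184 − 643/4)/2 = 93/8, q_F = (218 − 643/4)/2 = 229/8, q_A = (241 − 643/4)/2 = 321/8.

40.13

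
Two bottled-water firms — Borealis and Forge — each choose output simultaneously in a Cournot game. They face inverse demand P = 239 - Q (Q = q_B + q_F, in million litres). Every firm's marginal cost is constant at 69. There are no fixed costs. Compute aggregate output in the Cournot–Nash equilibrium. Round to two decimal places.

A representative firm's profit is π_i = q_i(239 - Q) - 69q_i.
First-order condition (treating rivals' output as given): 170 - 2q_i - q_j = 0.
By symmetry each firm produces the same amount; substituting q_j = q_i yields q_i = 170/3.
Total output Q = 170/3 + 170/3 = 340/3.

113.33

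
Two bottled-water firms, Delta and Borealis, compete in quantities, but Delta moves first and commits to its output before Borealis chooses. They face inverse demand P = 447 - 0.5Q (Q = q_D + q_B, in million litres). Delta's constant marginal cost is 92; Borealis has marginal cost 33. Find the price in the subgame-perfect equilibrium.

The follower Borealis best-responds to any q_D: π_B = (447 - 0.5Q)q_B - 33q_B.
∂π_B/∂q_B = 414 - (1/2)q_D - q_B = 0 gives the reaction function q_B = (414 - (1/2)q_D).
Delta substitutes q_B(q_D) into its own profit: π_D = q_D(447 - (1/2)q_D - (414 - (1/2)q_D)/2) - 92q_D = (240 - (1/4)q_D)q_D - 92q_D.
Leader FOC: 148 - (1/2)q_D = 0, so q_D = 296.
Then q_B = (414 - (1/2)·296) = 266.
Total output Q = 562, so price P = 447 - (1/2)·562 = 166.

166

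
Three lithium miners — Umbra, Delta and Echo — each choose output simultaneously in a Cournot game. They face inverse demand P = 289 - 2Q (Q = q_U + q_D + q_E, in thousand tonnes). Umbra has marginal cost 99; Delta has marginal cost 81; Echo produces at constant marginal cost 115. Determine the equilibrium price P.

146

Umbra's profit: π_U = (289 - 2Q)q_U - (99q_U). Setting ∂π_U/∂q_U = 0: 190 - 4q_U - 2(q_D + q_E) = 0.
Delta's profit: π_D = (289 - 2Q)q_D - (81q_D). Setting ∂π_D/∂q_D = 0: 208 - 4q_D - 2(q_U + q_E) = 0.
Echo's first-order condition: 174 - 4q_E - 2(q_U + q_D) = 0.
Adding the 3 first-order conditions: 572 − 8Q = 0, so Q = 143/2.
Back-substituting: q_U = (190 − 143)/2 = 47/2, q_D = (208 − 143)/2 = 65/2, q_E = (174 − 143)/2 = 31/2.
Total output Q = 143/2, so price P = 289 - 2·(143/2) = 146.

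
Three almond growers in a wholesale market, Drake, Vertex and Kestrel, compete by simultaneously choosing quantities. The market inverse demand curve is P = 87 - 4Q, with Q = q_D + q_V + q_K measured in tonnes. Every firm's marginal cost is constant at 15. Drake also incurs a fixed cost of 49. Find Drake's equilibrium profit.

32

A representative firm's profit is π_i = q_i(87 - 4Q) - 15q_i.
Setting ∂π_i/∂q_i = 0 with rivals' quantities fixed: 72 - 8q_i - 4·Σ_{j≠i} q_j = 0.
By symmetry each firm produces the same amount; substituting Σ_{j≠i} q_j = 2q_i yields q_i = 72/16 = 9/2.
Price P = 87 - 4·(27/2) = 33.
Drake's profit: (33 - 15)·(9/2) - 49 = 32.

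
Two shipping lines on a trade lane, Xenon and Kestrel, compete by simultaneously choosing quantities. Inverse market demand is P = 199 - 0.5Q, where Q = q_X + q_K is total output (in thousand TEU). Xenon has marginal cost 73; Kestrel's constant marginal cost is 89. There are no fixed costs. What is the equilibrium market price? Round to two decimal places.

Xenon's profit: π_X = (199 - 0.5Q)q_X - (73q_X). Setting ∂π_X/∂q_X = 0: 126 - q_X - (1/2)(q_K) = 0.
Kestrel's profit: π_K = (199 - 0.5Q)q_K - (89q_K). Setting ∂π_K/∂q_K = 0: 110 - q_K - (1/2)(q_X) = 0.
So q_X = (126 - (1/2)q_K) and q_K = (110 - (1/2)q_X).
Substituting one into the other gives q_X = 284/3 and q_K = 188/3.
Total output Q = 472/3, so price P = 199 - (1/2)·(472/3) = 361/3.

120.33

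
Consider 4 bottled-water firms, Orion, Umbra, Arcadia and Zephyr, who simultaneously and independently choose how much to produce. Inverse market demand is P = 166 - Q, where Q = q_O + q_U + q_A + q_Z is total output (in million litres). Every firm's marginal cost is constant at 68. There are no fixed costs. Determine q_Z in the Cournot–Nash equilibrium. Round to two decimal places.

A representative firm's profit is π_i = q_i(166 - Q) - 68q_i.
Setting ∂π_i/∂q_i = 0 with rivals' quantities fixed: 98 - 2q_i - Σ_{j≠i} q_j = 0.
By symmetry each firm produces the same amount; substituting Σ_{j≠i} q_j = 3q_i yields q_i = 98/5.

19.60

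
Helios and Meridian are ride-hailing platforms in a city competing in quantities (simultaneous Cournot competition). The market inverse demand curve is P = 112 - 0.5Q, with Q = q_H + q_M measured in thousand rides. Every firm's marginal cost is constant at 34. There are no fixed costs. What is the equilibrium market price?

60

A representative firm's profit is π_i = q_i(112 - 0.5Q) - 34q_i.
First-order condition (treating rivals' output as given): 78 - q_i - (1/2)q_j = 0.
By symmetry each firm produces the same amount; substituting q_j = q_i yields q_i = 78/(3/2) = 52.
Total output Q = 104, so price P = 112 - (1/2)·104 = 60.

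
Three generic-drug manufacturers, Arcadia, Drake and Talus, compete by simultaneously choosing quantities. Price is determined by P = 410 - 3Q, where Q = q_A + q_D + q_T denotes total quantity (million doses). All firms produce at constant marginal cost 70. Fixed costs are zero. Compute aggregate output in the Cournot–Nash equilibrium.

85

A representative firm's profit is π_i = q_i(410 - 3Q) - 70q_i.
First-order condition (treating rivals' output as given): 340 - 6q_i - 3·Σ_{j≠i} q_j = 0.
By symmetry each firm produces the same amount; substituting Σ_{j≠i} q_j = 2q_i yields q_i = 340/12 = 85/3.
Total output Q = 85/3 + 85/3 + 85/3 = 85.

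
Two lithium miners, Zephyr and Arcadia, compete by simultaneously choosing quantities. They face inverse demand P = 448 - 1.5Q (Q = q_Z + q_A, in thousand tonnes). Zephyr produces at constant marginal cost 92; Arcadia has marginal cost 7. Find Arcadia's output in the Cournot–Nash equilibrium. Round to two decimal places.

116.89

Zephyr's profit: π_Z = (448 - 1.5Q)q_Z - (92q_Z). Setting ∂π_Z/∂q_Z = 0: 356 - 3q_Z - (3/2)(q_A) = 0.
Arcadia's profit: π_A = (448 - 1.5Q)q_A - (7q_A). Setting ∂π_A/∂q_A = 0: 441 - 3q_A - (3/2)(q_Z) = 0.
So q_Z = (356 - (3/2)q_A)/3 and q_A = (441 - (3/2)q_Z)/3.
Solving the pair: q_Z = 542/9, q_A = 1052/9.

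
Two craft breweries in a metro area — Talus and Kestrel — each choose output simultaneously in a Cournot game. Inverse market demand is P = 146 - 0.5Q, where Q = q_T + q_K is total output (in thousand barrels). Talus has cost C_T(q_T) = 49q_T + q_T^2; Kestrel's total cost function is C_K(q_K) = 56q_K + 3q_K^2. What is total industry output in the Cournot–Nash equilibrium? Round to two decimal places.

41.23

Talus's profit: π_T = (146 - 0.5Q)q_T - (49q_T + q_T²). Setting ∂π_T/∂q_T = 0: 97 - 3q_T - (1/2)(q_K) = 0.
Kestrel's first-order condition: 90 - 7q_K - (1/2)(q_T) = 0.
Rearranging gives the reaction functions q_T = (97 - (1/2)q_K)/3 and q_K = (90 - (1/2)q_T)/7.
Solving the pair: q_T = 30.5542, q_K = 886/83.
Total output Q = 30.5542 + 886/83 = 41.2289.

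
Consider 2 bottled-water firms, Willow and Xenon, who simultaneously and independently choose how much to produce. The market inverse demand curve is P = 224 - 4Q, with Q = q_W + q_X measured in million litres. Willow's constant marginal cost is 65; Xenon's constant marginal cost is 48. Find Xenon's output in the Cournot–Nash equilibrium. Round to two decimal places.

Willow's profit: π_W = (224 - 4Q)q_W - (65q_W). Setting ∂π_W/∂q_W = 0: 159 - 8q_W - 4(q_X) = 0.
Xenon's profit: π_X = (224 - 4Q)q_X - (48q_X). Setting ∂π_X/∂q_X = 0: 176 - 8q_X - 4(q_W) = 0.
Rearranging gives the reaction functions q_W = (159 - 4q_X)/8 and q_X = (176 - 4q_W)/8.
Solving the pair: q_W = 71/6, q_X = 193/12.

16.08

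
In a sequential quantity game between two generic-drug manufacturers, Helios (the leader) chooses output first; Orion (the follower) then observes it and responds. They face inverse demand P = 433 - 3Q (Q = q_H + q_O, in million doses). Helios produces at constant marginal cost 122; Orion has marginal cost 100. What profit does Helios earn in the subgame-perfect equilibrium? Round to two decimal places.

3480.04

Solve by backward induction. Given q_H, the follower Orion maximises π_O = (433 - 3q_H - 3q_O)q_O - 100q_O.
Setting the follower's marginal profit to zero, 333 - 3q_H - 6q_O = 0, i.e. q_O = (333 - 3q_H)/6.
Helios substitutes q_O(q_H) into its own profit: π_H = q_H(433 - 3q_H - (333 - 3q_H)/2) - 122q_H = (533/2 - (3/2)q_H)q_H - 122q_H.
Maximising: ∂π_H/∂q_H = 289/2 - 3q_H = 0, giving q_H = 289/6.
Then q_O = (333 - 3·(289/6))/6 = 377/12.
Price P = 433 - 3·(955/12) = 777/4.
Helios's profit: (777/4 - 122)·(289/6) = 3480.0417.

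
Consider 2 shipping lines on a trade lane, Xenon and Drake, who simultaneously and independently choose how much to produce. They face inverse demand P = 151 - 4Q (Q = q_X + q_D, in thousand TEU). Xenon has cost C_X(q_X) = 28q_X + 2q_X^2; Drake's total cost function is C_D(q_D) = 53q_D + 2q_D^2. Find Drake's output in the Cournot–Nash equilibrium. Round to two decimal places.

Xenon's profit: π_X = (151 - 4Q)q_X - (28q_X + 2q_X²). Setting ∂π_X/∂q_X = 0: 123 - 12q_X - 4(q_D) = 0.
Drake's profit: π_D = (151 - 4Q)q_D - (53q_D + 2q_D²). Setting ∂π_D/∂q_D = 0: 98 - 12q_D - 4(q_X) = 0.
Rearranging gives the reaction functions q_X = (123 - 4q_D)/12 and q_D = (98 - 4q_X)/12.
Substituting one into the other gives q_X = 271/32 and q_D = 171/32.

5.34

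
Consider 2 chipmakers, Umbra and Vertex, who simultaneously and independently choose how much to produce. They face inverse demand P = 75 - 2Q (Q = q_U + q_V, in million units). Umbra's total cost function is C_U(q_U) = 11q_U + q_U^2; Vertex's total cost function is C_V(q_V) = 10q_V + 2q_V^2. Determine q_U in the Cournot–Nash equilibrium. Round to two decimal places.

Umbra's profit: π_U = (75 - 2Q)q_U - (11q_U + q_U²). Setting ∂π_U/∂q_U = 0: 64 - 6q_U - 2(q_V) = 0.
Vertex's first-order condition: 65 - 8q_V - 2(q_U) = 0.
Best responses: q_U = (64 - 2q_V)/6, q_V = (65 - 2q_U)/8.
Solving the pair: q_U = 191/22, q_V = 131/22.

8.68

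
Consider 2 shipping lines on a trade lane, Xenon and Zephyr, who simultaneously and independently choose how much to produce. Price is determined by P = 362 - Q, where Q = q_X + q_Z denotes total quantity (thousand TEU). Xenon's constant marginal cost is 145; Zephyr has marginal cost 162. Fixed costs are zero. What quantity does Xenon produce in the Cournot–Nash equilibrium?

78

Xenon's profit: π_X = (362 - Q)q_X - (145q_X). Setting ∂π_X/∂q_X = 0: 217 - 2q_X - (q_Z) = 0.
Zephyr's profit: π_Z = (362 - Q)q_Z - (162q_Z). Setting ∂π_Z/∂q_Z = 0: 200 - 2q_Z - (q_X) = 0.
So q_X = (217 - q_Z)/2 and q_Z = (200 - q_X)/2.
Substituting one into the other gives q_X = 78 and q_Z = 61.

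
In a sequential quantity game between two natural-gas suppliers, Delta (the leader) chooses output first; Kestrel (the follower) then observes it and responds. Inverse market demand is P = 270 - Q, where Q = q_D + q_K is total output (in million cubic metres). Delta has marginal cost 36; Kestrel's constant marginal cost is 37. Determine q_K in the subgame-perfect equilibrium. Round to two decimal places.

Solve by backward induction. Given q_D, the follower Kestrel maximises π_K = (270 - q_D - q_K)q_K - 37q_K.
Follower FOC: 233 - q_D - 2q_K = 0, so q_K(q_D) = (233 - q_D)/2.
Delta substitutes q_K(q_D) into its own profit: π_D = q_D(270 - q_D - (233 - q_D)/2) - 36q_D = (307/2 - (1/2)q_D)q_D - 36q_D.
The leader's first-order condition 235/2 - q_D = 0 yields q_D = 235/2.
Then q_K = (233 - 235/2)/2 = 231/4.

57.75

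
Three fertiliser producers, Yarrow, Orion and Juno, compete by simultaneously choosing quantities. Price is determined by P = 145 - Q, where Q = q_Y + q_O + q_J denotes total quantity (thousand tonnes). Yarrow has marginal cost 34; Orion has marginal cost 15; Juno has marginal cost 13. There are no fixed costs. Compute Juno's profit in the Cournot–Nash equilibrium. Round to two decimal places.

Yarrow's profit: π_Y = (145 - Q)q_Y - (34q_Y). Setting ∂π_Y/∂q_Y = 0: 111 - 2q_Y - (q_O + q_J) = 0.
Orion's profit: π_O = (145 - Q)q_O - (15q_O). Setting ∂π_O/∂q_O = 0: 130 - 2q_O - (q_Y + q_J) = 0.
Juno's first-order condition: 132 - 2q_J - (q_Y + q_O) = 0.
Adding the 3 first-order conditions: 373 − 4Q = 0, so Q = 373/4.
Back-substituting: q_Y = (111 − 373/4) = 71/4, q_O = (130 − 373/4) = 147/4, q_J = (132 − 373/4) = 155/4.
Price P = 145 - 373/4 = 207/4.
Juno's profit: (207/4 - 13)·(155/4) = 1501.5625.

1501.56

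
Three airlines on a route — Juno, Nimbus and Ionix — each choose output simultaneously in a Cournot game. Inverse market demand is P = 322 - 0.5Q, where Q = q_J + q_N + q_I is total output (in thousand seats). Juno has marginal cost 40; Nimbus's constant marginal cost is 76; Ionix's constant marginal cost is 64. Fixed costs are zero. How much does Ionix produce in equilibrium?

123

Juno's profit: π_J = (322 - 0.5Q)q_J - (40q_J). Setting ∂π_J/∂q_J = 0: 282 - q_J - (1/2)(q_N + q_I) = 0.
Nimbus's profit: π_N = (322 - 0.5Q)q_N - (76q_N). Setting ∂π_N/∂q_N = 0: 246 - q_N - (1/2)(q_J + q_I) = 0.
Ionix's first-order condition: 258 - q_I - (1/2)(q_J + q_N) = 0.
Adding the 3 conditions: 786 − Q − Q = 0, i.e. Q = 393.
Back-substituting: q_J = (282 − 393/2)/(1/2) = 171, q_N = (246 − 393/2)/(1/2) = 99, q_I = (258 − 393/2)/(1/2) = 123.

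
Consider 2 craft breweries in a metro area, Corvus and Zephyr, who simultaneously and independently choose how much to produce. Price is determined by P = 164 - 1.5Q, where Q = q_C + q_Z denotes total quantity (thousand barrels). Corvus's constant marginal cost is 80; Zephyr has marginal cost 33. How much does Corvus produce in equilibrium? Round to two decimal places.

Corvus's profit: π_C = (164 - 1.5Q)q_C - (80q_C). Setting ∂π_C/∂q_C = 0: 84 - 3q_C - (3/2)(q_Z) = 0.
Zephyr's profit: π_Z = (164 - 1.5Q)q_Z - (33q_Z). Setting ∂π_Z/∂q_Z = 0: 131 - 3q_Z - (3/2)(q_C) = 0.
So q_C = (84 - (3/2)q_Z)/3 and q_Z = (131 - (3/2)q_C)/3.
Substituting one into the other gives q_C = 74/9 and q_Z = 356/9.

8.22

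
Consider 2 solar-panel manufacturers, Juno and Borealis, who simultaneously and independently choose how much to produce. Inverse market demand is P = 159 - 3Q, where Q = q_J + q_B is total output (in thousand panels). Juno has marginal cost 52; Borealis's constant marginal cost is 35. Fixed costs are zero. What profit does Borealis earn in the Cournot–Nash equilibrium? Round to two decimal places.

Juno's profit: π_J = (159 - 3Q)q_J - (52q_J). Setting ∂π_J/∂q_J = 0: 107 - 6q_J - 3(q_B) = 0.
Borealis's profit: π_B = (159 - 3Q)q_B - (35q_B). Setting ∂π_B/∂q_B = 0: 124 - 6q_B - 3(q_J) = 0.
Rearranging gives the reaction functions q_J = (107 - 3q_B)/6 and q_B = (124 - 3q_J)/6.
Solving the pair: q_J = 10, q_B = 47/3.
Price P = 159 - 3·(77/3) = 82.
Borealis's profit: (82 - 35)·(47/3) = 736.3333.

736.33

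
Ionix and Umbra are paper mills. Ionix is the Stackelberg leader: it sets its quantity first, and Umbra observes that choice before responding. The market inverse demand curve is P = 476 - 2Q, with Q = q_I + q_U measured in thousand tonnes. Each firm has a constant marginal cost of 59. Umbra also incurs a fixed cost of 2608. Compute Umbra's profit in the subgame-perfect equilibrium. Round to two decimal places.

2826.03

Solve by backward induction. Given q_I, the follower Umbra maximises π_U = (476 - 2q_I - 2q_U)q_U - 59q_U.
Follower FOC: 417 - 2q_I - 4q_U = 0, so q_U(q_I) = (417 - 2q_I)/4.
The leader anticipates this reaction. Substituting into P = 476 - 2Q gives P = 535/2 - q_I, so π_I = (535/2 - q_I)q_I - 59q_I.
The leader's first-order condition 417/2 - 2q_I = 0 yields q_I = 417/4.
Then q_U = (417 - 2·(417/4))/4 = 417/8.
Price P = 476 - 2·(1251/8) = 653/4.
Umbra's profit: (653/4 - 59)·(417/8) - 2608 = 2826.0313.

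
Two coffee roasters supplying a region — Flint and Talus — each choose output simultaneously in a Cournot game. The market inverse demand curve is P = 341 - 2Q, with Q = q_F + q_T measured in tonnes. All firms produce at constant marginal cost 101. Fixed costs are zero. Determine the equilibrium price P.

A representative firm's profit is π_i = q_i(341 - 2Q) - 101q_i.
First-order condition (treating rivals' output as given): 240 - 4q_i - 2q_j = 0.
By symmetry each firm produces the same amount; substituting q_j = q_i yields q_i = 240/6 = 40.
Total output Q = 80, so price P = 341 - 2·80 = 181.

181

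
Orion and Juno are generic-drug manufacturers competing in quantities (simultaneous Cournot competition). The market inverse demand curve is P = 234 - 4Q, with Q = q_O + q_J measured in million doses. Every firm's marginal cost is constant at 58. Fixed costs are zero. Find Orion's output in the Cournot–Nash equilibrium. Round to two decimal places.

Each firm earns π_i = (234 - 4Q)q_i - 58q_i.
Setting ∂π_i/∂q_i = 0 with rivals' quantities fixed: 176 - 8q_i - 4q_j = 0.
By symmetry each firm produces the same amount; substituting q_j = q_i yields q_i = 176/12 = 44/3.

14.67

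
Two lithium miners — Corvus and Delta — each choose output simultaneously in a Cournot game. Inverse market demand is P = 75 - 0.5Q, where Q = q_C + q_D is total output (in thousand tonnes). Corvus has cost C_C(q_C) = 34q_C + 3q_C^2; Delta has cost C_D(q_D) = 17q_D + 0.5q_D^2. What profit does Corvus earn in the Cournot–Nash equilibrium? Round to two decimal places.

52.00

Corvus's profit: π_C = (75 - 0.5Q)q_C - (34q_C + 3q_C²). Setting ∂π_C/∂q_C = 0: 41 - 7q_C - (1/2)(q_D) = 0.
Delta's first-order condition: 58 - 2q_D - (1/2)(q_C) = 0.
Best responses: q_C = (41 - (1/2)q_D)/7, q_D = (58 - (1/2)q_C)/2.
Substituting one into the other gives q_C = 212/55 and q_D = 1542/55.
Price P = 75 - (1/2)·(1754/55) = 59.0545.
Corvus's profit: 59.0545·(212/55) - 34·(212/55) - 3(212/55)² = 52.0013.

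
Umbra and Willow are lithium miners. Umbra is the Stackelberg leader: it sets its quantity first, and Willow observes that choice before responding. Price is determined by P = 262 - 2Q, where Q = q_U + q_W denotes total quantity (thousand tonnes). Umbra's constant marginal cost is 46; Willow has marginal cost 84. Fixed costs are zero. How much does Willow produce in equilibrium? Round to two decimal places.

12.75

Solve by backward induction. Given q_U, the follower Willow maximises π_W = (262 - 2q_U - 2q_W)q_W - 84q_W.
Follower FOC: 178 - 2q_U - 4q_W = 0, so q_W(q_U) = (178 - 2q_U)/4.
The leader anticipates this reaction. Substituting into P = 262 - 2Q gives P = 173 - q_U, so π_U = (173 - q_U)q_U - 46q_U.
The leader's first-order condition 127 - 2q_U = 0 yields q_U = 127/2.
Then q_W = (178 - 2·(127/2))/4 = 51/4.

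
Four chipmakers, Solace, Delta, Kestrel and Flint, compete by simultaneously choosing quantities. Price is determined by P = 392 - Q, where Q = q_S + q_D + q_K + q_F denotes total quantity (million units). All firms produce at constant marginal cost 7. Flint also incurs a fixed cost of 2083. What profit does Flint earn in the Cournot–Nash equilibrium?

3846

A representative firm's profit is π_i = q_i(392 - Q) - 7q_i.
First-order condition (treating rivals' output as given): 385 - 2q_i - Σ_{j≠i} q_j = 0.
By symmetry each firm produces the same amount; substituting Σ_{j≠i} q_j = 3q_i yields q_i = 385/5 = 77.
Price P = 392 - 308 = 84.
Flint's profit: (84 - 7)·77 - 2083 = 3846.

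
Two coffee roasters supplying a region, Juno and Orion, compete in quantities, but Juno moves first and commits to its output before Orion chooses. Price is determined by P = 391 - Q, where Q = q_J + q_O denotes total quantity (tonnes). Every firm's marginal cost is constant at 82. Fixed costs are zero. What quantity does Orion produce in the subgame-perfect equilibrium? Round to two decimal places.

77.25

The follower Orion best-responds to any q_J: π_O = (391 - Q)q_O - 82q_O.
Setting the follower's marginal profit to zero, 309 - q_J - 2q_O = 0, i.e. q_O = (309 - q_J)/2.
Juno substitutes q_O(q_J) into its own profit: π_J = q_J(391 - q_J - (309 - q_J)/2) - 82q_J = (473/2 - (1/2)q_J)q_J - 82q_J.
Leader FOC: 309/2 - q_J = 0, so q_J = 309/2.
Then q_O = (309 - 309/2)/2 = 309/4.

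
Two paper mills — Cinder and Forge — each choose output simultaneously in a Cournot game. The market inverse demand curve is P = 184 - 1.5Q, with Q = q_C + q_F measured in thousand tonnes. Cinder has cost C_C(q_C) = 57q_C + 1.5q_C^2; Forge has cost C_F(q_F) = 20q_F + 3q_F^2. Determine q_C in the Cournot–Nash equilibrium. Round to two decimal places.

Cinder's profit: π_C = (184 - 1.5Q)q_C - (57q_C + (3/2)q_C²). Setting ∂π_C/∂q_C = 0: 127 - 6q_C - (3/2)(q_F) = 0.
Forge's first-order condition: 164 - 9q_F - (3/2)(q_C) = 0.
Best responses: q_C = (127 - (3/2)q_F)/6, q_F = (164 - (3/2)q_C)/9.
Solving the pair: q_C = 52/3, q_F = 46/3.

17.33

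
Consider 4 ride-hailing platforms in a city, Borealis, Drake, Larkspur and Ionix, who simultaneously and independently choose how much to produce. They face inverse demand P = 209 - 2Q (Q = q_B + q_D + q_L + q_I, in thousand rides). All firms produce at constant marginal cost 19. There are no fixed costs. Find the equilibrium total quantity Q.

76

A representative firm's profit is π_i = q_i(209 - 2Q) - 19q_i.
First-order condition (treating rivals' output as given): 190 - 4q_i - 2·Σ_{j≠i} q_j = 0.
By symmetry each firm produces the same amount; substituting Σ_{j≠i} q_j = 3q_i yields q_i = 190/10 = 19.
Total output Q = 19 + 19 + 19 + 19 = 76.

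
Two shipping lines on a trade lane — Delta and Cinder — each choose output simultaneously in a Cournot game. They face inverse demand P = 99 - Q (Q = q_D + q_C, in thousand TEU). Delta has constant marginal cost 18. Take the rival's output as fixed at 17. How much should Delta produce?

With the rival's output fixed at 17, Delta's profit is π_D = (99 - 17 - q_D)q_D - (18q_D) = (82 - q_D)q_D - (18q_D).
∂π_D/∂q_D = 64 - 2q_D = 0, so q_D = 32.

32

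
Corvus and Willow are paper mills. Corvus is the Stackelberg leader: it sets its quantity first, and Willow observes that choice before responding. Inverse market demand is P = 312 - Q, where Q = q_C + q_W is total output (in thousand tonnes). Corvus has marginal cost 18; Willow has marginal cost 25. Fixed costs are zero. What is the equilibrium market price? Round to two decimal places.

93.25

The follower Willow best-responds to any q_C: π_W = (312 - Q)q_W - 25q_W.
∂π_W/∂q_W = 287 - q_C - 2q_W = 0 gives the reaction function q_W = (287 - q_C)/2.
Corvus substitutes q_W(q_C) into its own profit: π_C = q_C(312 - q_C - (287 - q_C)/2) - 18q_C = (337/2 - (1/2)q_C)q_C - 18q_C.
The leader's first-order condition 301/2 - q_C = 0 yields q_C = 301/2.
Then q_W = (287 - 301/2)/2 = 273/4.
Total output Q = 875/4, so price P = 312 - 875/4 = 373/4.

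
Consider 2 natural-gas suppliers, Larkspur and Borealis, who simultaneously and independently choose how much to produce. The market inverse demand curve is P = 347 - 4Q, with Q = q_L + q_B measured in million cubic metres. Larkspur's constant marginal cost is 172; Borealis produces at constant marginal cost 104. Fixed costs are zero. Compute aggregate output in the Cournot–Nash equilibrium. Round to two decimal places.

Larkspur's profit: π_L = (347 - 4Q)q_L - (172q_L). Setting ∂π_L/∂q_L = 0: 175 - 8q_L - 4(q_B) = 0.
Borealis's first-order condition: 243 - 8q_B - 4(q_L) = 0.
Best responses: q_L = (175 - 4q_B)/8, q_B = (243 - 4q_L)/8.
Substituting one into the other gives q_L = 107/12 and q_B = 311/12.
Total output Q = 107/12 + 311/12 = 209/6.

34.83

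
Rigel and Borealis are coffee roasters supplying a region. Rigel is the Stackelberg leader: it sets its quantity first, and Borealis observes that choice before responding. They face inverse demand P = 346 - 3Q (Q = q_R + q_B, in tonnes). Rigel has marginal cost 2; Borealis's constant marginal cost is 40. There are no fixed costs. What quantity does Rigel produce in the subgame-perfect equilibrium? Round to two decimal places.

Solve by backward induction. Given q_R, the follower Borealis maximises π_B = (346 - 3q_R - 3q_B)q_B - 40q_B.
Setting the follower's marginal profit to zero, 306 - 3q_R - 6q_B = 0, i.e. q_B = (306 - 3q_R)/6.
Rigel substitutes q_B(q_R) into its own profit: π_R = q_R(346 - 3q_R - (306 - 3q_R)/2) - 2q_R = (193 - (3/2)q_R)q_R - 2q_R.
The leader's first-order condition 191 - 3q_R = 0 yields q_R = 191/3.
Then q_B = (306 - 3·(191/3))/6 = 115/6.

63.67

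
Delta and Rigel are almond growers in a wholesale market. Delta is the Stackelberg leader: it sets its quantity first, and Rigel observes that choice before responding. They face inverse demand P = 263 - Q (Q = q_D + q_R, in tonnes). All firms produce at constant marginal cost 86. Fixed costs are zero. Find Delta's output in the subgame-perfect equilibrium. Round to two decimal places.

88.50

The follower Rigel best-responds to any q_D: π_R = (263 - Q)q_R - 86q_R.
Follower FOC: 177 - q_D - 2q_R = 0, so q_R(q_D) = (177 - q_D)/2.
The leader anticipates this reaction. Substituting into P = 263 - Q gives P = 349/2 - (1/2)q_D, so π_D = (349/2 - (1/2)q_D)q_D - 86q_D.
Leader FOC: 177/2 - q_D = 0, so q_D = 177/2.
Then q_R = (177 - 177/2)/2 = 177/4.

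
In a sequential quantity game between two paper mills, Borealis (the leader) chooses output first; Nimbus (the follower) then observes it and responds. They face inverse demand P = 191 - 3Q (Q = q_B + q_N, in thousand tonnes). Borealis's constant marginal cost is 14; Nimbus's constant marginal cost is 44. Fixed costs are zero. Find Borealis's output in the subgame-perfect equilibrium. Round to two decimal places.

The follower Nimbus best-responds to any q_B: π_N = (191 - 3Q)q_N - 44q_N.
Follower FOC: 147 - 3q_B - 6q_N = 0, so q_N(q_B) = (147 - 3q_B)/6.
Borealis substitutes q_N(q_B) into its own profit: π_B = q_B(191 - 3q_B - (147 - 3q_B)/2) - 14q_B = (235/2 - (3/2)q_B)q_B - 14q_B.
Leader FOC: 207/2 - 3q_B = 0, so q_B = 69/2.
Then q_N = (147 - 3·(69/2))/6 = 29/4.

34.50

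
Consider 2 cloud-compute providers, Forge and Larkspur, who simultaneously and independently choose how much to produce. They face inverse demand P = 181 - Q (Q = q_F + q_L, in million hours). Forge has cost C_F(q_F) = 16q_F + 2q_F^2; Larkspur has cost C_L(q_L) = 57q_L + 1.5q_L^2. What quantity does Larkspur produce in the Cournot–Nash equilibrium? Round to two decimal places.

19.97

Forge's profit: π_F = (181 - Q)q_F - (16q_F + 2q_F²). Setting ∂π_F/∂q_F = 0: 165 - 6q_F - (q_L) = 0.
Larkspur's first-order condition: 124 - 5q_L - (q_F) = 0.
Best responses: q_F = (165 - q_L)/6, q_L = (124 - q_F)/5.
Solving the pair: q_F = 701/29, q_L = 579/29.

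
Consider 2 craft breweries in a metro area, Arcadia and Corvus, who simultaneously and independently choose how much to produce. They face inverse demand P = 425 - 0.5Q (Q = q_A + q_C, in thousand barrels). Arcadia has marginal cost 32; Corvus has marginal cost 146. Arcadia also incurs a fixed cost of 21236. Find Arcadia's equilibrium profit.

Arcadia's profit: π_A = (425 - 0.5Q)q_A - (32q_A). Setting ∂π_A/∂q_A = 0: 393 - q_A - (1/2)(q_C) = 0.
Corvus's profit: π_C = (425 - 0.5Q)q_C - (146q_C). Setting ∂π_C/∂q_C = 0: 279 - q_C - (1/2)(q_A) = 0.
Rearranging gives the reaction functions q_A = (393 - (1/2)q_C) and q_C = (279 - (1/2)q_A).
Solving the pair: q_A = 338, q_C = 110.
Price P = 425 - (1/2)·448 = 201.
Arcadia's profit: (201 - 32)·338 - 21236 = 35886.

35886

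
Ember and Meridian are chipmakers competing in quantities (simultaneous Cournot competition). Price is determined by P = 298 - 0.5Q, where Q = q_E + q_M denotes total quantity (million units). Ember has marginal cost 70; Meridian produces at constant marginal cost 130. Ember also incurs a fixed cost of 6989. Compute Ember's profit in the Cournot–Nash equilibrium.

Ember's profit: π_E = (298 - 0.5Q)q_E - (70q_E). Setting ∂π_E/∂q_E = 0: 228 - q_E - (1/2)(q_M) = 0.
Meridian's profit: π_M = (298 - 0.5Q)q_M - (130q_M). Setting ∂π_M/∂q_M = 0: 168 - q_M - (1/2)(q_E) = 0.
So q_E = (228 - (1/2)q_M) and q_M = (168 - (1/2)q_E).
Substituting one into the other gives q_E = 192 and q_M = 72.
Price P = 298 - (1/2)·264 = 166.
Ember's profit: (166 - 70)·192 - 6989 = 11443.

11443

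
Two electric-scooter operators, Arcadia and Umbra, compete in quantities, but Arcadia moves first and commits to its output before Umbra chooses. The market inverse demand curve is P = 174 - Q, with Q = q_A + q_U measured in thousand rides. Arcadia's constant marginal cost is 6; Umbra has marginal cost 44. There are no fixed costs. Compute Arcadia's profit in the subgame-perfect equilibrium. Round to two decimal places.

Solve by backward induction. Given q_A, the follower Umbra maximises π_U = (174 - q_A - q_U)q_U - 44q_U.
∂π_U/∂q_U = 130 - q_A - 2q_U = 0 gives the reaction function q_U = (130 - q_A)/2.
Arcadia substitutes q_U(q_A) into its own profit: π_A = q_A(174 - q_A - (130 - q_A)/2) - 6q_A = (109 - (1/2)q_A)q_A - 6q_A.
The leader's first-order condition 103 - q_A = 0 yields q_A = 103.
Then q_U = (130 - 103)/2 = 27/2.
Price P = 174 - 233/2 = 115/2.
Arcadia's profit: (115/2 - 6)·103 = 5304.5000.

5304.50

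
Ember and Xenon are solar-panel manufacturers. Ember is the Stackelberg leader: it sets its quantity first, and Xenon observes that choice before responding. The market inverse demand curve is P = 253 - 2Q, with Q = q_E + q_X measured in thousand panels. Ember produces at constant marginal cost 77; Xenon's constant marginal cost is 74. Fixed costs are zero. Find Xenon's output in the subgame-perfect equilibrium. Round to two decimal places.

23.13

The follower Xenon best-responds to any q_E: π_X = (253 - 2Q)q_X - 74q_X.
∂π_X/∂q_X = 179 - 2q_E - 4q_X = 0 gives the reaction function q_X = (179 - 2q_E)/4.
Ember substitutes q_X(q_E) into its own profit: π_E = q_E(253 - 2q_E - (179 - 2q_E)/2) - 77q_E = (327/2 - q_E)q_E - 77q_E.
Leader FOC: 173/2 - 2q_E = 0, so q_E = 173/4.
Then q_X = (179 - 2·(173/4))/4 = 185/8.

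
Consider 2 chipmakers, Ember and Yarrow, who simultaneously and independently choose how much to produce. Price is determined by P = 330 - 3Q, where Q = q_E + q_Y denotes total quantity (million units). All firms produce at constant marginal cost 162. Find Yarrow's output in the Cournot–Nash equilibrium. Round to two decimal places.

Each firm earns π_i = (330 - 3Q)q_i - 162q_i.
Setting ∂π_i/∂q_i = 0 with rivals' quantities fixed: 168 - 6q_i - 3q_j = 0.
By symmetry each firm produces the same amount; substituting q_j = q_i yields q_i = 168/9 = 56/3.

18.67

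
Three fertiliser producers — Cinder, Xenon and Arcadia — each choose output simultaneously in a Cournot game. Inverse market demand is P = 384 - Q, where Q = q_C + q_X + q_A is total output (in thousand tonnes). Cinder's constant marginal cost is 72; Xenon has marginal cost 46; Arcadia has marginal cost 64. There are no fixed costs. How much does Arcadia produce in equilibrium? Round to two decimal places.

77.50

Cinder's profit: π_C = (384 - Q)q_C - (72q_C). Setting ∂π_C/∂q_C = 0: 312 - 2q_C - (q_X + q_A) = 0.
Xenon's profit: π_X = (384 - Q)q_X - (46q_X). Setting ∂π_X/∂q_X = 0: 338 - 2q_X - (q_C + q_A) = 0.
Arcadia's first-order condition: 320 - 2q_A - (q_C + q_X) = 0.
Adding the 3 first-order conditions: 970 − 4Q = 0, so Q = 485/2.
Back-substituting: q_C = (312 − 485/2) = 139/2, q_X = (338 − 485/2) = 191/2, q_A = (320 − 485/2) = 155/2.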